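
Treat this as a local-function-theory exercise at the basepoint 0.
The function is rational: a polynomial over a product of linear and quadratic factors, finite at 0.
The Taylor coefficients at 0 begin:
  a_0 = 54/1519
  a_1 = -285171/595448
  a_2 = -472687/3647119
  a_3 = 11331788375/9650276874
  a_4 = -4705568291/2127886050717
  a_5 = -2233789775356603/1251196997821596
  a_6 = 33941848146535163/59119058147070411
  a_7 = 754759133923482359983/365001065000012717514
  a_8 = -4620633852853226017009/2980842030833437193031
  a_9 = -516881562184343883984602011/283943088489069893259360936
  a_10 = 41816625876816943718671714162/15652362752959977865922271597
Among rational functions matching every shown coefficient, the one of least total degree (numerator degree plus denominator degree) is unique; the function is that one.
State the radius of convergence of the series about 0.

No rational of total degree below 9 reproduces all 11 coefficients; solving the [1/8] Pade equations on them gives f(χ) = (6/31 - 21*χ/8)/((χ**2 - 8*χ/7 + 7/3)**2*(χ**2 + 4*χ/9 + 1)**2), whose expansion matches every shown term.
Denominator factor (χ**2 + 4*χ/9 + 1)^2: discriminant -308/81, complex-conjugate roots (-2/9) + ((1/9)*sqrt(77))*i and (-2/9) - ((1/9)*sqrt(77))*i; poles of order 2, moduli 1 and 1.
Denominator factor (χ**2 - 8*χ/7 + 7/3)^2: discriminant -1180/147, complex-conjugate roots (4/7) + ((1/21)*sqrt(885))*i and (4/7) - ((1/21)*sqrt(885))*i; poles of order 2, moduli (1/3)*sqrt(21) and (1/3)*sqrt(21).
The radius of convergence is the smallest modulus among the singular points: 1.

The radius of convergence is 1.


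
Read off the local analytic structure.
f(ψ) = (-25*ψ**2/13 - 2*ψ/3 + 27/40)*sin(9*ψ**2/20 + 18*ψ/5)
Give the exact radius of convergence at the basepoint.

The factor sin(9*ψ**2/20 + 18*ψ/5) is entire and contributes no finite singular point.
The polynomial part has no poles.
No finite singular points: the Taylor series at 0 converges everywhere.

The radius of convergence is infinite.


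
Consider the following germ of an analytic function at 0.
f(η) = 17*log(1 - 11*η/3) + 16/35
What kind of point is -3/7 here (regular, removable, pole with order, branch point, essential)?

There is no denominator, hence no pole anywhere.
Branch term log(1 - η/(3/11)): argument at -3/7 is 18/7, nonzero, so -3/7 is not its branch point (a point on a principal cut is still regular for the continued germ).
So the germ continues analytically to -3/7.

The point is a regular point.


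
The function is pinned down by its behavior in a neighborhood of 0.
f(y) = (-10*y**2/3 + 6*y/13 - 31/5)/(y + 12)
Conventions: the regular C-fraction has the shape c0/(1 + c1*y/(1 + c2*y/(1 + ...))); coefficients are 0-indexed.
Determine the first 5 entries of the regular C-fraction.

The regular C-fraction coefficients are [-31/60, 763/4836, 1024910/307489, -837270785/234601899, 49595/307473].

Taylor coefficients (expand at 0): a_0 = -31/60, a_1 = 763/9360, a_2 = -31963/112320, a_3 = 31963/1347840, a_4 = -31963/16174080.
c0 = a_0 = -31/60. Peel one level at a time: if S = 1 + c*y/S' with S'(0) = 1, then c is the y-coefficient of S and S' = c*y/(S - 1).
S_1 = c0/f = 1 + (763/4836)*y + (-512455/974454)*y^2 + ...; c1 = 763/4836.
S_2 = c1*y/(S_1 - 1) = 1 + (1024910/307489)*y + (20775950/1746507)*y^2 + ...; c2 = 1024910/307489.
S_3 = c2*y/(S_2 - 1) = 1 + (-837270785/234601899)*y + (54422601025/94539645729)*y^2 + ...; c3 = -837270785/234601899.
S_4 = c3*y/(S_3 - 1) = 1 + (49595/307473)*y + ...; c4 = 49595/307473.


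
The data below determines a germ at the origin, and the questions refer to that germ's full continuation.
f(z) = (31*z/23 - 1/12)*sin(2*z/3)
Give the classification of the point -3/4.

The point is a regular point.

There is no denominator, hence no pole anywhere.
The factor sin(2*z/3) is entire.
So the germ continues analytically to -3/4.


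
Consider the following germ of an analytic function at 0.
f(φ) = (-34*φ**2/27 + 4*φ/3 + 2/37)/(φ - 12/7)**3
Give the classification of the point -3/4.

The point is a regular point.

Denominator factors: φ - 12/7 = -69/28 at φ = -3/4 — none vanishes.
So the germ continues analytically to -3/4.


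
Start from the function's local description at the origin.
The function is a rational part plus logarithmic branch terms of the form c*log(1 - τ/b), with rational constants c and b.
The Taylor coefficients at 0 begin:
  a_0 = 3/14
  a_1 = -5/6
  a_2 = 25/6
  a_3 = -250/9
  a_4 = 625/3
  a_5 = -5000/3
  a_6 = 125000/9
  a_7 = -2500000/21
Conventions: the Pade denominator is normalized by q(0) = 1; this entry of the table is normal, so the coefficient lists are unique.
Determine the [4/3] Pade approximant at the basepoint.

Taylor coefficients needed (read off): a_0 = 3/14, a_1 = -5/6, a_2 = 25/6, a_3 = -250/9, a_4 = 625/3, a_5 = -5000/3, a_6 = 125000/9, a_7 = -2500000/21.
Write the denominator as Q(τ) = 1 + q1*τ + q2*τ^2 + q3*τ^3. Requiring Q*f - P = O(τ^8) with deg P <= 4 kills the coefficients of τ^5..τ^7 in Q*f:
  τ^5: a_5 + q1*a_4 + q2*a_3 + q3*a_2 = 0, i.e. -5000/3 + (625/3)*q1 + (-250/9)*q2 + (25/6)*q3 = 0.
  τ^6: a_6 + q1*a_5 + q2*a_4 + q3*a_3 = 0, i.e. 125000/9 + (-5000/3)*q1 + (625/3)*q2 + (-250/9)*q3 = 0.
  τ^7: a_7 + q1*a_6 + q2*a_5 + q3*a_4 = 0, i.e. -2500000/21 + (125000/9)*q1 + (-5000/3)*q2 + (625/3)*q3 = 0.
Solving this linear system: q1 = 120/7, q2 = 600/7, q3 = 800/7.
The numerator is Q*f truncated at degree 4: P0 = a_0 = 3/14; P1 = a_1 + q1*a_0 = 835/294; P2 = a_2 + q1*a_1 + q2*a_0 = 2425/294; P3 = a_3 + q1*a_2 + q2*a_1 + q3*a_0 = -1450/441; P4 = a_4 + q1*a_3 + q2*a_2 + q3*a_1 = -125/21.

The Pade approximant has numerator coefficients [3/14, 835/294, 2425/294, -1450/441, -125/21]; denominator coefficients [1, 120/7, 600/7, 800/7].


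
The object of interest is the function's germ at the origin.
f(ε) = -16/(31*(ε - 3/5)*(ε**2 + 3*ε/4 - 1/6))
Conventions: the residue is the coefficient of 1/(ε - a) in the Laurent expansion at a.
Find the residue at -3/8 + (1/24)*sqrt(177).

The factor ε**2 + 3*ε/4 - 1/6 splits as (ε - a)(ε - a') with a = -3/8 + (1/24)*sqrt(177), a' = -3/8 - (1/24)*sqrt(177). At the order-1 pole a set g(ε) = (ε - a)*f(ε) = [-16/(31*(ε - 3/5))] / (ε - a').
Simple pole: residue = g(a) at a = -3/8 + (1/24)*sqrt(177), which is 2400/5983 + (18720/352997)*sqrt(177).

The residue is 2400/5983 + (18720/352997)*sqrt(177).


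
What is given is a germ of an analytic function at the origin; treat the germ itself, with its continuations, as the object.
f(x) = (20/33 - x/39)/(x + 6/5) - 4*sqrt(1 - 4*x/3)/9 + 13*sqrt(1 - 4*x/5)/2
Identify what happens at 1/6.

The point is a regular point.

Denominator factors: x + 6/5 = 41/30 at x = 1/6 — none vanishes.
Branch term sqrt(1 - x/(5/4)): argument at 1/6 is 13/15, nonzero, so 1/6 is not its branch point (a point on a principal cut is still regular for the continued germ).
Branch term sqrt(1 - x/(3/4)): argument at 1/6 is 7/9, nonzero, so 1/6 is not its branch point (a point on a principal cut is still regular for the continued germ).
So the germ continues analytically to 1/6.


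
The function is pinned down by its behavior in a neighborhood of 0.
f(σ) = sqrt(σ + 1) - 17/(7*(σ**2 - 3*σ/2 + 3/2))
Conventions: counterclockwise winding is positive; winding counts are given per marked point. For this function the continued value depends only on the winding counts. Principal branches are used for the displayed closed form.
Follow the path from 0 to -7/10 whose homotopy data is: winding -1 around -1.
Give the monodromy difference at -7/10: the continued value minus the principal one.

Continued minus principal equals -(1/5)*sqrt(30).

The rational part is single-valued and drops out of the difference; each branch term changes only by its own monodromy.
(1)*sqrt(1 - σ/(-1)): winding -1 is odd, the square root flips sign, contributing -2*(1)*sqrt(1 - (-7/10)/(-1)) = -2*(1)*sqrt(3/10) = -(1/5)*sqrt(30).
Summing the contributions at σ = -7/10 gives -(1/5)*sqrt(30).


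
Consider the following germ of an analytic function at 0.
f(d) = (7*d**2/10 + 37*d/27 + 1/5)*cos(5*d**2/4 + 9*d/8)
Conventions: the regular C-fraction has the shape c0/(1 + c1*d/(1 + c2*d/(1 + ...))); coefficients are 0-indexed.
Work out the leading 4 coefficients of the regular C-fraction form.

Taylor coefficients (expand at 0): a_0 = 1/5, a_1 = 37/27, a_2 = 367/640, a_3 = -147/128.
c0 = a_0 = 1/5. Peel one level at a time: if S = 1 + c*d/S' with S'(0) = 1, then c is the d-coefficient of S and S' = c*d/(S - 1).
S_1 = c0/f = 1 + (-185/27)*d + (4113257/93312)*d^2 + ...; c1 = -185/27.
S_2 = c1*d/(S_1 - 1) = 1 + (4113257/639360)*d + (568117881/560742400)*d^2 + ...; c2 = 4113257/639360.
S_3 = c2*d/(S_2 - 1) = 1 + (-15339182787/97401925760)*d + ...; c3 = -15339182787/97401925760.

The regular C-fraction coefficients are [1/5, -185/27, 4113257/639360, -15339182787/97401925760].


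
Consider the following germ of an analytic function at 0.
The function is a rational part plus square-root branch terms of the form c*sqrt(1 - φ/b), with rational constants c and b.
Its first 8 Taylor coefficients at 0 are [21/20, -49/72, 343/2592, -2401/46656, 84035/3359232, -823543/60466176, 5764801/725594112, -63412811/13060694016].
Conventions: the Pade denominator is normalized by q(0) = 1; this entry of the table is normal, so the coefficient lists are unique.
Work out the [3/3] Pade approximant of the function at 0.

Taylor coefficients needed (read off): a_0 = 21/20, a_1 = -49/72, a_2 = 343/2592, a_3 = -2401/46656, a_4 = 84035/3359232, a_5 = -823543/60466176, a_6 = 5764801/725594112.
Write the denominator as Q(φ) = 1 + q1*φ + q2*φ^2 + q3*φ^3. Requiring Q*f - P = O(φ^7) with deg P <= 3 kills the coefficients of φ^4..φ^6 in Q*f:
  φ^4: a_4 + q1*a_3 + q2*a_2 + q3*a_1 = 0, i.e. 84035/3359232 + (-2401/46656)*q1 + (343/2592)*q2 + (-49/72)*q3 = 0.
  φ^5: a_5 + q1*a_4 + q2*a_3 + q3*a_2 = 0, i.e. -823543/60466176 + (84035/3359232)*q1 + (-2401/46656)*q2 + (343/2592)*q3 = 0.
  φ^6: a_6 + q1*a_5 + q2*a_4 + q3*a_3 = 0, i.e. 5764801/725594112 + (-823543/60466176)*q1 + (84035/3359232)*q2 + (-2401/46656)*q3 = 0.
Solving this linear system: q1 = 35/36, q2 = 49/216, q3 = 343/46656.
The numerator is Q*f truncated at degree 3: P0 = a_0 = 21/20; P1 = a_1 + q1*a_0 = 49/144; P2 = a_2 + q1*a_1 + q2*a_0 = -3773/12960; P3 = a_3 + q1*a_2 + q2*a_1 + q3*a_0 = -2401/34560.

The Pade approximant has numerator coefficients [21/20, 49/144, -3773/12960, -2401/34560]; denominator coefficients [1, 35/36, 49/216, 343/46656].


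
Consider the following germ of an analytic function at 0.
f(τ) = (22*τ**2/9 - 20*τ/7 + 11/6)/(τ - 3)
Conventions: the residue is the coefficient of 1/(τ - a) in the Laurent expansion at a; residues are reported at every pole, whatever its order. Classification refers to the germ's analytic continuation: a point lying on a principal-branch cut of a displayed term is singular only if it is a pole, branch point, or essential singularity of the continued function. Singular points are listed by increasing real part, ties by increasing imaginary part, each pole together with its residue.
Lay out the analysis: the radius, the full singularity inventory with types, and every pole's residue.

Radius of convergence at 0: 3.
At 3: a pole of order 1; residue 641/42.

Denominator factor (τ - 3): pole of order 1 at 3, modulus 3.
The radius of convergence is the smallest modulus among the singular points: 3.
At the order-1 pole 3 set g(τ) = (τ - (3))*f(τ) = 22*τ**2/9 - 20*τ/7 + 11/6.
Simple pole: residue = g(a) at a = 3, which is 641/42.


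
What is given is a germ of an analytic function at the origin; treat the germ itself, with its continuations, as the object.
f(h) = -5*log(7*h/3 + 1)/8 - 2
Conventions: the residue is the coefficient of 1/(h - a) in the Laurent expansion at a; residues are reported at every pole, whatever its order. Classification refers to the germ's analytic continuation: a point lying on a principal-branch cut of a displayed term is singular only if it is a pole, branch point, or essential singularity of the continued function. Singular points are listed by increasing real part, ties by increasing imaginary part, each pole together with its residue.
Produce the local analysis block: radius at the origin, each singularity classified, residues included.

Branch term (-5/8)*log(1 - h/(-3/7)): its argument vanishes at h = -3/7, a logarithmic branch point, modulus 3/7.
The radius of convergence is the smallest modulus among the singular points: 3/7.

Radius of convergence at 0: 3/7.
At -3/7: a logarithmic branch point.


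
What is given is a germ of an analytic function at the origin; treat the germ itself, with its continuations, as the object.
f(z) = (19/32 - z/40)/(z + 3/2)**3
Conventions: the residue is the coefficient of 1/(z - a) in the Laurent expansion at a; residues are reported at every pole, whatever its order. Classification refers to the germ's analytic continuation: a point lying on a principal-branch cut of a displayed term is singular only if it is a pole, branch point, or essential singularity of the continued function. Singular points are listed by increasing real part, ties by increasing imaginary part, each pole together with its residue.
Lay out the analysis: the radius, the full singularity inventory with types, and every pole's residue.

Denominator factor (z + 3/2)^3: pole of order 3 at -3/2, modulus 3/2.
The radius of convergence is the smallest modulus among the singular points: 3/2.
At the order-3 pole -3/2 set g(z) = (z - (-3/2))^3*f(z) = 19/32 - z/40.
Order-3 pole: residue = g''(a)/2; g''(-3/2) = 0, so the residue is 0.

Radius of convergence at 0: 3/2.
At -3/2: a pole of order 3; residue 0.


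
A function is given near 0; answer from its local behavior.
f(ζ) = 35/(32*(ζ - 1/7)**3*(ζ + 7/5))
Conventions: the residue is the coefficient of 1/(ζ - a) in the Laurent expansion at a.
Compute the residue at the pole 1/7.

The residue is 1500625/5038848.

At the order-3 pole 1/7 set g(ζ) = (ζ - (1/7))^3*f(ζ) = 35/(32*(ζ + 7/5)).
Order-3 pole: residue = g''(a)/2; g''(1/7) = 1500625/2519424, so the residue is 1500625/5038848.


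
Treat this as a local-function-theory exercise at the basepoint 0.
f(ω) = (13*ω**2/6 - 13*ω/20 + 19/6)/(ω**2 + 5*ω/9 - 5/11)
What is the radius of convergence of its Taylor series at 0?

The radius of convergence is -5/18 + (1/198)*sqrt(20845).

Denominator factor (ω**2 + 5*ω/9 - 5/11): discriminant 1895/891, real irrational roots -5/18 + (1/198)*sqrt(20845) and -5/18 - (1/198)*sqrt(20845); poles of order 1, moduli -5/18 + (1/198)*sqrt(20845) and 5/18 + (1/198)*sqrt(20845).
The radius of convergence is the smallest modulus among the singular points: -5/18 + (1/198)*sqrt(20845).


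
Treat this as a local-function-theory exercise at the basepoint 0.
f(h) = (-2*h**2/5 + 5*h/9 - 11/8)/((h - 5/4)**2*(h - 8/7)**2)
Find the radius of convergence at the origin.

The radius of convergence is 8/7.

Denominator factor (h - 5/4)^2: pole of order 2 at 5/4, modulus 5/4.
Denominator factor (h - 8/7)^2: pole of order 2 at 8/7, modulus 8/7.
The radius of convergence is the smallest modulus among the singular points: 8/7.


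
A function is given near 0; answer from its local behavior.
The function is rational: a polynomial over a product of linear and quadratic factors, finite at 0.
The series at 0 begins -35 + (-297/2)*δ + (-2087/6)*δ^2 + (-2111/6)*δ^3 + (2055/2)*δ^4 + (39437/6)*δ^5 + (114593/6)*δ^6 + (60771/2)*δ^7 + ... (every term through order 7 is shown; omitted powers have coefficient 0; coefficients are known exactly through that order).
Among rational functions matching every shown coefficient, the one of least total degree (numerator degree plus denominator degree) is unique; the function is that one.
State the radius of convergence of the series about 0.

The radius of convergence is (1/7)*sqrt(7).

No rational of total degree below 4 reproduces all 8 coefficients; solving the [2/2] Pade equations on them gives f(δ) = (δ**2/6 - 17*δ/14 - 5)/(δ**2 - 4*δ/7 + 1/7), whose expansion matches every shown term.
Denominator factor (δ**2 - 4*δ/7 + 1/7): discriminant -12/49, complex-conjugate roots (2/7) + ((1/7)*sqrt(3))*i and (2/7) - ((1/7)*sqrt(3))*i; poles of order 1, moduli (1/7)*sqrt(7) and (1/7)*sqrt(7).
The radius of convergence is the smallest modulus among the singular points: (1/7)*sqrt(7).


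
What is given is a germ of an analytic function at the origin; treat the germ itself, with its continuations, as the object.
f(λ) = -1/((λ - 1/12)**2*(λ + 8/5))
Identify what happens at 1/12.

The denominator factor λ - 1/12 vanishes at 1/12 and appears to the power 2; the numerator there equals -1, nonzero, and no other factor vanishes.
Hence a pole whose order is the multiplicity, 2.

The point is a pole of order 2.


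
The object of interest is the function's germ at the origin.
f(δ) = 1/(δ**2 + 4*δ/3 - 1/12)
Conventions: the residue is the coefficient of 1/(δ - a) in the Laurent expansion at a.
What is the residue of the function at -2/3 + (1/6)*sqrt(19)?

The factor δ**2 + 4*δ/3 - 1/12 splits as (δ - a)(δ - a') with a = -2/3 + (1/6)*sqrt(19), a' = -2/3 - (1/6)*sqrt(19). At the order-1 pole a set g(δ) = (δ - a)*f(δ) = [1] / (δ - a').
Simple pole: residue = g(a) at a = -2/3 + (1/6)*sqrt(19), which is (3/19)*sqrt(19).

The residue is (3/19)*sqrt(19).


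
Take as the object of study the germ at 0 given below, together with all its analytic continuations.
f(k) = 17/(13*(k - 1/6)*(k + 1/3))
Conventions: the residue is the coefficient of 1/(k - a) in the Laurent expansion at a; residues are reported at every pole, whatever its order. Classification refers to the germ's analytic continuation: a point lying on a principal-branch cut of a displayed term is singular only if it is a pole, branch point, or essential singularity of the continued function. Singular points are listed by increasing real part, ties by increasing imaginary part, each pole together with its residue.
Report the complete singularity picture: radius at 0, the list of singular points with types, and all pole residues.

Radius of convergence at 0: 1/6.
At -1/3: a pole of order 1; residue -34/13.
At 1/6: a pole of order 1; residue 34/13.

Denominator factor (k + 1/3): pole of order 1 at -1/3, modulus 1/3.
Denominator factor (k - 1/6): pole of order 1 at 1/6, modulus 1/6.
The radius of convergence is the smallest modulus among the singular points: 1/6.
At the order-1 pole -1/3 set g(k) = (k - (-1/3))*f(k) = 17/(13*(k - 1/6)).
Simple pole: residue = g(a) at a = -1/3, which is -34/13.
At the order-1 pole 1/6 set g(k) = (k - (1/6))*f(k) = 17/(13*(k + 1/3)).
Simple pole: residue = g(a) at a = 1/6, which is 34/13.
List the singular points by increasing real part (a conjugate pair: the negative imaginary part first).


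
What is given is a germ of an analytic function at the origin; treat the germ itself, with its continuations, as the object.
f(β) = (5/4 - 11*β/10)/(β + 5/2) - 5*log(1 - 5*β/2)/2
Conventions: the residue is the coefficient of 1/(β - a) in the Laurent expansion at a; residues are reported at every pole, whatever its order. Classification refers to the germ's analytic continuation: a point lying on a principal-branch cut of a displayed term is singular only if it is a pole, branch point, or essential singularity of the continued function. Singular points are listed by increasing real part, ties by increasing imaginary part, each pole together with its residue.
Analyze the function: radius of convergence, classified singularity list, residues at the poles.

Denominator factor (β + 5/2): pole of order 1 at -5/2, modulus 5/2.
Branch term (-5/2)*log(1 - β/(2/5)): its argument vanishes at β = 2/5, a logarithmic branch point, modulus 2/5.
The radius of convergence is the smallest modulus among the singular points: 2/5.
The branch term is analytic at -5/2 and contributes nothing to the residue; only the rational part matters.
At the order-1 pole -5/2 set g(β) = (β - (-5/2))*(rational part) = 5/4 - 11*β/10.
Simple pole: residue = g(a) at a = -5/2, which is 4.
List the singular points by increasing real part (a conjugate pair: the negative imaginary part first).

Radius of convergence at 0: 2/5.
At -5/2: a pole of order 1; residue 4.
At 2/5: a logarithmic branch point.


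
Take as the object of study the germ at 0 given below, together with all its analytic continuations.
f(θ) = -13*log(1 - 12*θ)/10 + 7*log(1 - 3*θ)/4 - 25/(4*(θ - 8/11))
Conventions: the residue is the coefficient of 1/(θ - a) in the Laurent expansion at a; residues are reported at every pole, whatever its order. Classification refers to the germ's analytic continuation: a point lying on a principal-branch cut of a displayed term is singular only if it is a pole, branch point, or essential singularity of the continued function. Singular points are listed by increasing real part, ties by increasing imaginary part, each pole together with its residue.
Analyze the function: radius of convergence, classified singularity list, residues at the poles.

Radius of convergence at 0: 1/12.
At 1/12: a logarithmic branch point.
At 1/3: a logarithmic branch point.
At 8/11: a pole of order 1; residue -25/4.

Denominator factor (θ - 8/11): pole of order 1 at 8/11, modulus 8/11.
Branch term (7/4)*log(1 - θ/(1/3)): its argument vanishes at θ = 1/3, a logarithmic branch point, modulus 1/3.
Branch term (-13/10)*log(1 - θ/(1/12)): its argument vanishes at θ = 1/12, a logarithmic branch point, modulus 1/12.
The radius of convergence is the smallest modulus among the singular points: 1/12.
The branch terms are analytic at 8/11 and contribute nothing to the residue; only the rational part matters.
At the order-1 pole 8/11 set g(θ) = (θ - (8/11))*(rational part) = -25/4.
Simple pole: residue = g(a) at a = 8/11, which is -25/4.
List the singular points by increasing real part (a conjugate pair: the negative imaginary part first).


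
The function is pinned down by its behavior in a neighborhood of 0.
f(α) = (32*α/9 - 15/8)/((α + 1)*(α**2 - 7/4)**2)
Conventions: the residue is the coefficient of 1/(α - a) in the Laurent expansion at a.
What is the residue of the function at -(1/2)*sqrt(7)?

The residue is 391/81 + (7223/3969)*sqrt(7).

The factor α**2 - 7/4 splits as (α - a)(α - a') with a = -(1/2)*sqrt(7), a' = (1/2)*sqrt(7). At the order-2 pole a set g(α) = (α - a)^2*f(α) = [(32*α/9 - 15/8)/(α + 1)] / (α - a')^2.
Order-2 pole: residue = g'(a); g'(-(1/2)*sqrt(7)) = 391/81 + (7223/3969)*sqrt(7), so the residue is 391/81 + (7223/3969)*sqrt(7).


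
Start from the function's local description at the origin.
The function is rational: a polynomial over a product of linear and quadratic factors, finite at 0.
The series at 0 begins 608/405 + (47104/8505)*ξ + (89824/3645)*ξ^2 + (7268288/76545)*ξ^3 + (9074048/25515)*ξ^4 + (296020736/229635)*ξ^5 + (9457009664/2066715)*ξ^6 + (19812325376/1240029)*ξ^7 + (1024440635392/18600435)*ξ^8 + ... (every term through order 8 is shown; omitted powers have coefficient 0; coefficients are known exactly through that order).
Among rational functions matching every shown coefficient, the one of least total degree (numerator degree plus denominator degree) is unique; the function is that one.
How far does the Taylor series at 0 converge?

The radius of convergence is -1 + (1/2)*sqrt(7).

No rational of total degree below 7 reproduces all 9 coefficients; solving the [2/5] Pade equations on them gives f(ξ) = (ξ**2/9 - 26*ξ/21 + 19/15)/((ξ + 3/2)*(ξ**2 + 2*ξ - 3/4)**2), whose expansion matches every shown term.
Denominator factor (ξ + 3/2): pole of order 1 at -3/2, modulus 3/2.
Denominator factor (ξ**2 + 2*ξ - 3/4)^2: discriminant 7, real irrational roots -1 + (1/2)*sqrt(7) and -1 - (1/2)*sqrt(7); poles of order 2, moduli -1 + (1/2)*sqrt(7) and 1 + (1/2)*sqrt(7).
The radius of convergence is the smallest modulus among the singular points: -1 + (1/2)*sqrt(7).


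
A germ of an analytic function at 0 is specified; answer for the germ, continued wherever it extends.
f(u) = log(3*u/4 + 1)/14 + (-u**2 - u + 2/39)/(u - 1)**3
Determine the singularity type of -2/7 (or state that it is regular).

Denominator factors: u - 1 = -9/7 at u = -2/7 — none vanishes.
Branch term log(1 - u/(-4/3)): argument at -2/7 is 11/14, nonzero, so -2/7 is not its branch point (a point on a principal cut is still regular for the continued germ).
So the germ continues analytically to -2/7.

The point is a regular point.


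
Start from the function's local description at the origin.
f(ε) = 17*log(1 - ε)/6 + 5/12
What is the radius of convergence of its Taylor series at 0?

Branch term (17/6)*log(1 - ε/(1)): its argument vanishes at ε = 1, a logarithmic branch point, modulus 1.
The radius of convergence is the smallest modulus among the singular points: 1.

The radius of convergence is 1.


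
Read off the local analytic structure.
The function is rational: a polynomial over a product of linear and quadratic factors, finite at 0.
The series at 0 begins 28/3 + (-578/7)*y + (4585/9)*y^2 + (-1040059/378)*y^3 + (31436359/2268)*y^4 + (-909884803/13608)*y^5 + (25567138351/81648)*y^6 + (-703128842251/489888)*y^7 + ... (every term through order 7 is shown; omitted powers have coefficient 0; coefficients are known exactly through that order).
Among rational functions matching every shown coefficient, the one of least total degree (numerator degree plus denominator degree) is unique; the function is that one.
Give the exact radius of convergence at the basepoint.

The radius of convergence is 1/4.

No rational of total degree below 5 reproduces all 8 coefficients; solving the [1/4] Pade equations on them gives f(y) = (7/4 - 25*y/21)/((y + 1/4)**2*(y**2 + y/2 + 3)), whose expansion matches every shown term.
Denominator factor (y**2 + y/2 + 3): discriminant -47/4, complex-conjugate roots (-1/4) + ((1/4)*sqrt(47))*i and (-1/4) - ((1/4)*sqrt(47))*i; poles of order 1, moduli sqrt(3) and sqrt(3).
Denominator factor (y + 1/4)^2: pole of order 2 at -1/4, modulus 1/4.
The radius of convergence is the smallest modulus among the singular points: 1/4.


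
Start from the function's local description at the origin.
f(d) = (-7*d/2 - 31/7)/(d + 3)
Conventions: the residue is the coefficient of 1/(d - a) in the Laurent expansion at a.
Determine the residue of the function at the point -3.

At the order-1 pole -3 set g(d) = (d - (-3))*f(d) = -7*d/2 - 31/7.
Simple pole: residue = g(a) at a = -3, which is 85/14.

The residue is 85/14.


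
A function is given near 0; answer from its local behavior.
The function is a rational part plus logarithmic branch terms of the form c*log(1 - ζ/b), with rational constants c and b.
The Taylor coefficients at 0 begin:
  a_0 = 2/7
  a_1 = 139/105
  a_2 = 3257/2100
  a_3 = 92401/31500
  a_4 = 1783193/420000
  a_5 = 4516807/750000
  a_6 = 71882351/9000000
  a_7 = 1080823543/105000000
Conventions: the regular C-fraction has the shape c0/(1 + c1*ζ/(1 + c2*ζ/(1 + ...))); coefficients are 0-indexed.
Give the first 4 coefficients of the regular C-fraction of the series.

Taylor coefficients (read off): a_0 = 2/7, a_1 = 139/105, a_2 = 3257/2100, a_3 = 92401/31500.
c0 = a_0 = 2/7. Peel one level at a time: if S = 1 + c*ζ/S' with S'(0) = 1, then c is the ζ-coefficient of S and S' = c*ζ/(S - 1).
S_1 = c0/f = 1 + (-139/30)*ζ + (28871/1800)*ζ^2 + ...; c1 = -139/30.
S_2 = c1*ζ/(S_1 - 1) = 1 + (28871/8340)*ζ + (-19550809/23185200)*ζ^2 + ...; c2 = 28871/8340.
S_3 = c2*ζ/(S_2 - 1) = 1 + (19550809/80261380)*ζ + ...; c3 = 19550809/80261380.

The regular C-fraction coefficients are [2/7, -139/30, 28871/8340, 19550809/80261380].


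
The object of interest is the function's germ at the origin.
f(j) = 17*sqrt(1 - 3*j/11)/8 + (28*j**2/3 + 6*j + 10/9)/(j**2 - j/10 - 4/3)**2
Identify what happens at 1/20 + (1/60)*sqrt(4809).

The point is a pole of order 2.

The denominator factor j**2 - j/10 - 4/3 vanishes at 1/20 + (1/60)*sqrt(4809) and appears to the power 2; the numerator there equals 3128/225 + (26/225)*sqrt(4809), nonzero, and no other factor vanishes.
The branch terms are analytic at this point.
Hence a pole whose order is the multiplicity, 2.


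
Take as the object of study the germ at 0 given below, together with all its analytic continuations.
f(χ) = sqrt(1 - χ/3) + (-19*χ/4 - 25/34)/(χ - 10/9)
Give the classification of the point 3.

The point is an algebraic (square-root) branch point.

The term (1)*sqrt(1 - χ/(3)) has argument 1 - 3/(3) = 0 at 3: a square-root (algebraic, two-sheeted) branch point; the remaining terms are analytic or single-valued there.


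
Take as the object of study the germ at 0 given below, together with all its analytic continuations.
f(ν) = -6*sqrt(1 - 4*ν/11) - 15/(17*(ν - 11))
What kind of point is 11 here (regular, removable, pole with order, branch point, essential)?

The point is a pole of order 1.

The denominator factor ν - 11 vanishes at 11 and appears to the power 1; the numerator there equals -15/17, nonzero, and no other factor vanishes.
The branch terms are analytic at this point.
Hence a pole whose order is the multiplicity, 1.


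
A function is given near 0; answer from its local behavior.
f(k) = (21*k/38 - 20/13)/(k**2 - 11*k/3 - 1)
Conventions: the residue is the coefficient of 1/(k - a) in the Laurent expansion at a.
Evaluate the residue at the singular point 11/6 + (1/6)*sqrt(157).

The residue is 21/76 - (1557/155116)*sqrt(157).

The factor k**2 - 11*k/3 - 1 splits as (k - a)(k - a') with a = 11/6 + (1/6)*sqrt(157), a' = 11/6 - (1/6)*sqrt(157). At the order-1 pole a set g(k) = (k - a)*f(k) = [21*k/38 - 20/13] / (k - a').
Simple pole: residue = g(a) at a = 11/6 + (1/6)*sqrt(157), which is 21/76 - (1557/155116)*sqrt(157).


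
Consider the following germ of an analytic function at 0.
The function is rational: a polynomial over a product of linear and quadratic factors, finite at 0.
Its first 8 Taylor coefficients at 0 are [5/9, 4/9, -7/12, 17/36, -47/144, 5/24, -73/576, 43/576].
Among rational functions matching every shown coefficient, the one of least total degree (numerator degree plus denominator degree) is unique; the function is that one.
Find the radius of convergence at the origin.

The radius of convergence is 2.

No rational of total degree below 3 reproduces all 8 coefficients; solving the [1/2] Pade equations on them gives f(θ) = (4*θ + 20/9)/(θ + 2)**2, whose expansion matches every shown term.
Denominator factor (θ + 2)^2: pole of order 2 at -2, modulus 2.
The radius of convergence is the smallest modulus among the singular points: 2.


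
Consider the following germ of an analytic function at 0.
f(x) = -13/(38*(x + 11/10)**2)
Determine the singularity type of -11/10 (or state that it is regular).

The denominator factor x + 11/10 vanishes at -11/10 and appears to the power 2; the numerator there equals -13/38, nonzero, and no other factor vanishes.
Hence a pole whose order is the multiplicity, 2.

The point is a pole of order 2.


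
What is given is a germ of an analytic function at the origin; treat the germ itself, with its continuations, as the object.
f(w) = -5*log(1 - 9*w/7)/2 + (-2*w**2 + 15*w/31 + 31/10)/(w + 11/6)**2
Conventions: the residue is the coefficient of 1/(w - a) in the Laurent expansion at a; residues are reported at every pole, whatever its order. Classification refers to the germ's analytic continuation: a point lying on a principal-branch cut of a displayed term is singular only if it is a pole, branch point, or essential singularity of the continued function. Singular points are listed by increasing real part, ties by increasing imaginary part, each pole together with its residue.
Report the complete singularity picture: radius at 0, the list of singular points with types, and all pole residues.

Denominator factor (w + 11/6)^2: pole of order 2 at -11/6, modulus 11/6.
Branch term (-5/2)*log(1 - w/(7/9)): its argument vanishes at w = 7/9, a logarithmic branch point, modulus 7/9.
The radius of convergence is the smallest modulus among the singular points: 7/9.
The branch term is analytic at -11/6 and contributes nothing to the residue; only the rational part matters.
At the order-2 pole -11/6 set g(w) = (w - (-11/6))^2*(rational part) = -2*w**2 + 15*w/31 + 31/10.
Order-2 pole: residue = g'(a); g'(-11/6) = 727/93, so the residue is 727/93.
List the singular points by increasing real part (a conjugate pair: the negative imaginary part first).

Radius of convergence at 0: 7/9.
At -11/6: a pole of order 2; residue 727/93.
At 7/9: a logarithmic branch point.


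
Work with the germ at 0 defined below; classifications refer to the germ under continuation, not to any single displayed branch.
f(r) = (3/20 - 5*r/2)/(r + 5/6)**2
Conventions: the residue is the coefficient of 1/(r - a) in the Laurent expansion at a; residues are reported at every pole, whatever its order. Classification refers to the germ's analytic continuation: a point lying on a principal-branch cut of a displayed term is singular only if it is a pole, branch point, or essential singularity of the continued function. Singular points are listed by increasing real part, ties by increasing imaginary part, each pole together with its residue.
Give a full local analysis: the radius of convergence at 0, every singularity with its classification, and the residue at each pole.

Denominator factor (r + 5/6)^2: pole of order 2 at -5/6, modulus 5/6.
The radius of convergence is the smallest modulus among the singular points: 5/6.
At the order-2 pole -5/6 set g(r) = (r - (-5/6))^2*f(r) = 3/20 - 5*r/2.
Order-2 pole: residue = g'(a); g'(-5/6) = -5/2, so the residue is -5/2.

Radius of convergence at 0: 5/6.
At -5/6: a pole of order 2; residue -5/2.


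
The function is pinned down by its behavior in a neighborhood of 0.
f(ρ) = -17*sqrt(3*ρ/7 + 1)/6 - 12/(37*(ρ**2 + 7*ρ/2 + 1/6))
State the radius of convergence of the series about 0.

Denominator factor (ρ**2 + 7*ρ/2 + 1/6): discriminant 139/12, real irrational roots -7/4 + (1/12)*sqrt(417) and -7/4 - (1/12)*sqrt(417); poles of order 1, moduli 7/4 - (1/12)*sqrt(417) and 7/4 + (1/12)*sqrt(417).
Branch term (-17/6)*sqrt(1 - ρ/(-7/3)): its argument vanishes at ρ = -7/3, a square-root branch point, modulus 7/3.
The radius of convergence is the smallest modulus among the singular points: 7/4 - (1/12)*sqrt(417).

The radius of convergence is 7/4 - (1/12)*sqrt(417).


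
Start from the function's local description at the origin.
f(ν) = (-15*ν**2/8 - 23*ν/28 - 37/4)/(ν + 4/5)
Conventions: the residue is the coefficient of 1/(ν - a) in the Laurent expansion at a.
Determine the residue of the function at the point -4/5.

At the order-1 pole -4/5 set g(ν) = (ν - (-4/5))*f(ν) = -15*ν**2/8 - 23*ν/28 - 37/4.
Simple pole: residue = g(a) at a = -4/5, which is -1371/140.

The residue is -1371/140.


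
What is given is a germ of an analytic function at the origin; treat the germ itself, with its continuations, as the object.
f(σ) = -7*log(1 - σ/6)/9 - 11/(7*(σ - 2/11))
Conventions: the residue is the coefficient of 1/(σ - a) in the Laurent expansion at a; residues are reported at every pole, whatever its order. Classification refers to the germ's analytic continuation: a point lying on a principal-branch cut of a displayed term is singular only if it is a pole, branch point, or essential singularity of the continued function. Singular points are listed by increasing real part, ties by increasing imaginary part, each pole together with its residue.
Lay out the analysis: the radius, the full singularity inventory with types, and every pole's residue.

Denominator factor (σ - 2/11): pole of order 1 at 2/11, modulus 2/11.
Branch term (-7/9)*log(1 - σ/(6)): its argument vanishes at σ = 6, a logarithmic branch point, modulus 6.
The radius of convergence is the smallest modulus among the singular points: 2/11.
The branch term is analytic at 2/11 and contributes nothing to the residue; only the rational part matters.
At the order-1 pole 2/11 set g(σ) = (σ - (2/11))*(rational part) = -11/7.
Simple pole: residue = g(a) at a = 2/11, which is -11/7.
List the singular points by increasing real part (a conjugate pair: the negative imaginary part first).

Radius of convergence at 0: 2/11.
At 2/11: a pole of order 1; residue -11/7.
At 6: a logarithmic branch point.


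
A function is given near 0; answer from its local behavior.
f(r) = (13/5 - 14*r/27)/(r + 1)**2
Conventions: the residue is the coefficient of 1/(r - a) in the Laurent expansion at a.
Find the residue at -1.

At the order-2 pole -1 set g(r) = (r - (-1))^2*f(r) = 13/5 - 14*r/27.
Order-2 pole: residue = g'(a); g'(-1) = -14/27, so the residue is -14/27.

The residue is -14/27.


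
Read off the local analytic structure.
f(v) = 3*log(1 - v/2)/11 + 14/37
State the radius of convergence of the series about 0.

Branch term (3/11)*log(1 - v/(2)): its argument vanishes at v = 2, a logarithmic branch point, modulus 2.
The radius of convergence is the smallest modulus among the singular points: 2.

The radius of convergence is 2.


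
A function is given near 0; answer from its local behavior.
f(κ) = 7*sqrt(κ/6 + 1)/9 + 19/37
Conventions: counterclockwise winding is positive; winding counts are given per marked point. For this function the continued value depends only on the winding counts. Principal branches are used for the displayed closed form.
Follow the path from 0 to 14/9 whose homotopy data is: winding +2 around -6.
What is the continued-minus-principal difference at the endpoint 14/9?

Continued minus principal equals 0.

The rational part is single-valued and drops out of the difference; each branch term changes only by its own monodromy.
(7/9)*sqrt(1 - κ/(-6)): winding +2 is even, the square root returns to the same sheet, contribution 0.
Summing the contributions at κ = 14/9 gives 0.


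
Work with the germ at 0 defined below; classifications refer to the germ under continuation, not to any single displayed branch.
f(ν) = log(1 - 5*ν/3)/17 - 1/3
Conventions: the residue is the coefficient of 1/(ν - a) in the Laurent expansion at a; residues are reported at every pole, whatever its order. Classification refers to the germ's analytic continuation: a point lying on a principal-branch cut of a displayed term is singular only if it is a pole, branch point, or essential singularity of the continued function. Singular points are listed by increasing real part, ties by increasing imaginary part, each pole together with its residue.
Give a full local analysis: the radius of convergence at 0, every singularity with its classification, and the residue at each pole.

Branch term (1/17)*log(1 - ν/(3/5)): its argument vanishes at ν = 3/5, a logarithmic branch point, modulus 3/5.
The radius of convergence is the smallest modulus among the singular points: 3/5.

Radius of convergence at 0: 3/5.
At 3/5: a logarithmic branch point.


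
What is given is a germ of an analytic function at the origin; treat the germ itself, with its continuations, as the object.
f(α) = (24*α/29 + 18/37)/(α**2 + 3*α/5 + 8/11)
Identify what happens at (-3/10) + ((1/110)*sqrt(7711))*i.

The point is a pole of order 1.

The denominator factor α**2 + 3*α/5 + 8/11 vanishes at (-3/10) + ((1/110)*sqrt(7711))*i and appears to the power 1; the numerator there equals (1278/5365) + ((12/1595)*sqrt(7711))*i, nonzero, and no other factor vanishes.
Hence a pole whose order is the multiplicity, 1.


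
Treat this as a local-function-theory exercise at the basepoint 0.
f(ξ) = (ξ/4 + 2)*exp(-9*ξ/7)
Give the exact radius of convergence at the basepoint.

The factor exp(-9*ξ/7) is entire and contributes no finite singular point.
The polynomial part has no poles.
No finite singular points: the Taylor series at 0 converges everywhere.

The radius of convergence is infinite.


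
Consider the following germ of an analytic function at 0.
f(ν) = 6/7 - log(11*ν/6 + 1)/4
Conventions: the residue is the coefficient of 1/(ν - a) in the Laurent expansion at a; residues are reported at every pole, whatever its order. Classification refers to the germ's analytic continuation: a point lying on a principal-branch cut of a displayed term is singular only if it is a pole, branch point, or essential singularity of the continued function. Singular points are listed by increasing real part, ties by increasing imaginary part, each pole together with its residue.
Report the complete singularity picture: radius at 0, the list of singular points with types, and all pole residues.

Branch term (-1/4)*log(1 - ν/(-6/11)): its argument vanishes at ν = -6/11, a logarithmic branch point, modulus 6/11.
The radius of convergence is the smallest modulus among the singular points: 6/11.

Radius of convergence at 0: 6/11.
At -6/11: a logarithmic branch point.
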